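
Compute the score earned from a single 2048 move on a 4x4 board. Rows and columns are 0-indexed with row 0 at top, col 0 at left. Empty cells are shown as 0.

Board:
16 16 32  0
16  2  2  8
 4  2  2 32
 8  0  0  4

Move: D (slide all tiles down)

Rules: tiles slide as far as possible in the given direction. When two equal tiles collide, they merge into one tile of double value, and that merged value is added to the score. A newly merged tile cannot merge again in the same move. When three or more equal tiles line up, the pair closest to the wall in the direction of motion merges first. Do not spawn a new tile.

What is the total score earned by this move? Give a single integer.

Slide down:
col 0: [16, 16, 4, 8] -> [0, 32, 4, 8]  score +32 (running 32)
col 1: [16, 2, 2, 0] -> [0, 0, 16, 4]  score +4 (running 36)
col 2: [32, 2, 2, 0] -> [0, 0, 32, 4]  score +4 (running 40)
col 3: [0, 8, 32, 4] -> [0, 8, 32, 4]  score +0 (running 40)
Board after move:
 0  0  0  0
32  0  0  8
 4 16 32 32
 8  4  4  4

Answer: 40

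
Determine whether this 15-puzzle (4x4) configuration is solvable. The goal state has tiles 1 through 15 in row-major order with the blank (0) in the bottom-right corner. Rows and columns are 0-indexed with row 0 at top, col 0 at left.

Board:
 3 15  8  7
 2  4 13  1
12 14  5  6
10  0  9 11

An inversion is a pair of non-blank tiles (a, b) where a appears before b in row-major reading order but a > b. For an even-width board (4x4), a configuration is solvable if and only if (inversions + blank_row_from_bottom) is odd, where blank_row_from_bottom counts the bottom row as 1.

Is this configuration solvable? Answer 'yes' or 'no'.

Inversions: 46
Blank is in row 3 (0-indexed from top), which is row 1 counting from the bottom (bottom = 1).
46 + 1 = 47, which is odd, so the puzzle is solvable.

Answer: yes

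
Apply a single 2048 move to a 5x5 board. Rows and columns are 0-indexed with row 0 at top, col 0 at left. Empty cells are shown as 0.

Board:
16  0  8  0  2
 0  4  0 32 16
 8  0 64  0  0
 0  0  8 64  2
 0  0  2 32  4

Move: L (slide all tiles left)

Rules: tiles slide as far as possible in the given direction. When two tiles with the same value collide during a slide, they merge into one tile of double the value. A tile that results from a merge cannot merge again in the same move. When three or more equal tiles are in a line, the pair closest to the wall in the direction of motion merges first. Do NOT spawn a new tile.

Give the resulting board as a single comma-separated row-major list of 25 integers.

Answer: 16, 8, 2, 0, 0, 4, 32, 16, 0, 0, 8, 64, 0, 0, 0, 8, 64, 2, 0, 0, 2, 32, 4, 0, 0

Derivation:
Slide left:
row 0: [16, 0, 8, 0, 2] -> [16, 8, 2, 0, 0]
row 1: [0, 4, 0, 32, 16] -> [4, 32, 16, 0, 0]
row 2: [8, 0, 64, 0, 0] -> [8, 64, 0, 0, 0]
row 3: [0, 0, 8, 64, 2] -> [8, 64, 2, 0, 0]
row 4: [0, 0, 2, 32, 4] -> [2, 32, 4, 0, 0]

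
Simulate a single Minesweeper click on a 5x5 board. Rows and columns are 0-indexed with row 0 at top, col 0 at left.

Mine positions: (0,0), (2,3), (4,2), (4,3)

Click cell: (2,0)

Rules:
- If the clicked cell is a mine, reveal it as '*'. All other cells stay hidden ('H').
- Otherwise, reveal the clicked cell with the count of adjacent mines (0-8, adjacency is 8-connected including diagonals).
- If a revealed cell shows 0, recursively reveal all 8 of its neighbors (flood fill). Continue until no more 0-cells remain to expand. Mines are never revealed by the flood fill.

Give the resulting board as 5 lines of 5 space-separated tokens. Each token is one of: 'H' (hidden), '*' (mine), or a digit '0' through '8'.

H H H H H
1 1 1 H H
0 0 1 H H
0 1 3 H H
0 1 H H H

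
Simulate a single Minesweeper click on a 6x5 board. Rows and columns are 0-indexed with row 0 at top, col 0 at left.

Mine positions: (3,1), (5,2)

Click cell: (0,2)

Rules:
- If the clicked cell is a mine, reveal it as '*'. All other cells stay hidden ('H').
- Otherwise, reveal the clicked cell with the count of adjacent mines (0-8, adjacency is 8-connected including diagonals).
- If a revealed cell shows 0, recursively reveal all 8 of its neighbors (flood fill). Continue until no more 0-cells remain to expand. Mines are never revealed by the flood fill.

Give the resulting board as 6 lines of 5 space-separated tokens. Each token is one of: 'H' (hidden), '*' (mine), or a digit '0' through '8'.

0 0 0 0 0
0 0 0 0 0
1 1 1 0 0
H H 1 0 0
H H 2 1 0
H H H 1 0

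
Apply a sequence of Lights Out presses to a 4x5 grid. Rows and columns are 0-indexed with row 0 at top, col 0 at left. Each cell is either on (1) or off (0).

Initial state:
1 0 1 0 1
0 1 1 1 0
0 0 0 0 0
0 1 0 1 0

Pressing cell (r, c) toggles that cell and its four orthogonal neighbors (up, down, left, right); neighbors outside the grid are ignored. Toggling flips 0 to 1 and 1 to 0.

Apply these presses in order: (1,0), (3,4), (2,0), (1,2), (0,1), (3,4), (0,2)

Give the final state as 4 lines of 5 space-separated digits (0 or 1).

After press 1 at (1,0):
0 0 1 0 1
1 0 1 1 0
1 0 0 0 0
0 1 0 1 0

After press 2 at (3,4):
0 0 1 0 1
1 0 1 1 0
1 0 0 0 1
0 1 0 0 1

After press 3 at (2,0):
0 0 1 0 1
0 0 1 1 0
0 1 0 0 1
1 1 0 0 1

After press 4 at (1,2):
0 0 0 0 1
0 1 0 0 0
0 1 1 0 1
1 1 0 0 1

After press 5 at (0,1):
1 1 1 0 1
0 0 0 0 0
0 1 1 0 1
1 1 0 0 1

After press 6 at (3,4):
1 1 1 0 1
0 0 0 0 0
0 1 1 0 0
1 1 0 1 0

After press 7 at (0,2):
1 0 0 1 1
0 0 1 0 0
0 1 1 0 0
1 1 0 1 0

Answer: 1 0 0 1 1
0 0 1 0 0
0 1 1 0 0
1 1 0 1 0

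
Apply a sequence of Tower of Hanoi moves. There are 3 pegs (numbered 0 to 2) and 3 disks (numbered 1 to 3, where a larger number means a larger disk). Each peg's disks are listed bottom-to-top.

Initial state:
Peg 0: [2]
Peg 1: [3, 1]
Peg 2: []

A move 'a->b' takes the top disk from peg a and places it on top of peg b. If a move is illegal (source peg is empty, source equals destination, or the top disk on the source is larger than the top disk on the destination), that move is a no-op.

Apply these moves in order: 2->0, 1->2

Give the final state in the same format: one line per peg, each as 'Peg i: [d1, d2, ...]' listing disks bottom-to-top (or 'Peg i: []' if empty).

After move 1 (2->0):
Peg 0: [2]
Peg 1: [3, 1]
Peg 2: []

After move 2 (1->2):
Peg 0: [2]
Peg 1: [3]
Peg 2: [1]

Answer: Peg 0: [2]
Peg 1: [3]
Peg 2: [1]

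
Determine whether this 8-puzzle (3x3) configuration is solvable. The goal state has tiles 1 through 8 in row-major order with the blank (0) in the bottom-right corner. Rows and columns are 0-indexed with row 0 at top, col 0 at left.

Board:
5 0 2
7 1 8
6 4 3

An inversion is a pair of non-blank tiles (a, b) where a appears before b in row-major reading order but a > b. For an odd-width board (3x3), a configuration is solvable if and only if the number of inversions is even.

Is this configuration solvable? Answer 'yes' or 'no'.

Inversions (pairs i<j in row-major order where tile[i] > tile[j] > 0): 15
15 is odd, so the puzzle is not solvable.

Answer: no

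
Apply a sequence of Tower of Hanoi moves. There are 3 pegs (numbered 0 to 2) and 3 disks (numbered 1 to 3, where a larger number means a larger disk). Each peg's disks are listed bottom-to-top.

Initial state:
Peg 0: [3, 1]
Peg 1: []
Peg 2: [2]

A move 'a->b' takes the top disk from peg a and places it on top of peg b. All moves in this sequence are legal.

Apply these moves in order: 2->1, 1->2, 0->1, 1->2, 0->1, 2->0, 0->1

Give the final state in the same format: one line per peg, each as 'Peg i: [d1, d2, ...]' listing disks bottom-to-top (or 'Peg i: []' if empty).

Answer: Peg 0: []
Peg 1: [3, 1]
Peg 2: [2]

Derivation:
After move 1 (2->1):
Peg 0: [3, 1]
Peg 1: [2]
Peg 2: []

After move 2 (1->2):
Peg 0: [3, 1]
Peg 1: []
Peg 2: [2]

After move 3 (0->1):
Peg 0: [3]
Peg 1: [1]
Peg 2: [2]

After move 4 (1->2):
Peg 0: [3]
Peg 1: []
Peg 2: [2, 1]

After move 5 (0->1):
Peg 0: []
Peg 1: [3]
Peg 2: [2, 1]

After move 6 (2->0):
Peg 0: [1]
Peg 1: [3]
Peg 2: [2]

After move 7 (0->1):
Peg 0: []
Peg 1: [3, 1]
Peg 2: [2]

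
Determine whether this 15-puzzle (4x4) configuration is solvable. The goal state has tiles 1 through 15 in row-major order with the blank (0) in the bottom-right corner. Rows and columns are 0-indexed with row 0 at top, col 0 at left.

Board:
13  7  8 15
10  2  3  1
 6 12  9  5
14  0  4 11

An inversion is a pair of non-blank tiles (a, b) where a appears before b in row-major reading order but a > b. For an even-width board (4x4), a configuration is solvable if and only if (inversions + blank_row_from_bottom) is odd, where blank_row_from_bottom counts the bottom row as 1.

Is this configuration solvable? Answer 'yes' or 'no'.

Inversions: 55
Blank is in row 3 (0-indexed from top), which is row 1 counting from the bottom (bottom = 1).
55 + 1 = 56, which is even, so the puzzle is not solvable.

Answer: no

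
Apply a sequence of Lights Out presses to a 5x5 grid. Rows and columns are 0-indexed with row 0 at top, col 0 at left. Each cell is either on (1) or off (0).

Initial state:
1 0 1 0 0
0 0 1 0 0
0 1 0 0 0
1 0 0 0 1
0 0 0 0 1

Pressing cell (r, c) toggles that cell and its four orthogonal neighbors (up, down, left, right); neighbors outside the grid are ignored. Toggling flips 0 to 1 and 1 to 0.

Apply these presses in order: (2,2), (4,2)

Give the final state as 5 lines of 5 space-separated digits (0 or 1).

Answer: 1 0 1 0 0
0 0 0 0 0
0 0 1 1 0
1 0 0 0 1
0 1 1 1 1

Derivation:
After press 1 at (2,2):
1 0 1 0 0
0 0 0 0 0
0 0 1 1 0
1 0 1 0 1
0 0 0 0 1

After press 2 at (4,2):
1 0 1 0 0
0 0 0 0 0
0 0 1 1 0
1 0 0 0 1
0 1 1 1 1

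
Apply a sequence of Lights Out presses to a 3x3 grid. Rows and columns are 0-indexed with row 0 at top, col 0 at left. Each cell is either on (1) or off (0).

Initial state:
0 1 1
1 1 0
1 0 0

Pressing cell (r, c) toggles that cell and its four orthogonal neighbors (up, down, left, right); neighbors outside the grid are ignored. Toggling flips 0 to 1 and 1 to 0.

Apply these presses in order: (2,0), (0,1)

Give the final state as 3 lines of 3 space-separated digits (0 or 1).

After press 1 at (2,0):
0 1 1
0 1 0
0 1 0

After press 2 at (0,1):
1 0 0
0 0 0
0 1 0

Answer: 1 0 0
0 0 0
0 1 0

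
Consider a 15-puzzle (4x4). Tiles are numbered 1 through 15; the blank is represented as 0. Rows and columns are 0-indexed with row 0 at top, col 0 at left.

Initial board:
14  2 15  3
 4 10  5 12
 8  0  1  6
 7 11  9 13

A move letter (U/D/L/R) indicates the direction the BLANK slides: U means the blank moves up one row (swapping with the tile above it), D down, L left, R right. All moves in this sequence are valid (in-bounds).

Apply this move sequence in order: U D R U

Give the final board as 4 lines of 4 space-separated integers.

Answer: 14  2 15  3
 4 10  0 12
 8  1  5  6
 7 11  9 13

Derivation:
After move 1 (U):
14  2 15  3
 4  0  5 12
 8 10  1  6
 7 11  9 13

After move 2 (D):
14  2 15  3
 4 10  5 12
 8  0  1  6
 7 11  9 13

After move 3 (R):
14  2 15  3
 4 10  5 12
 8  1  0  6
 7 11  9 13

After move 4 (U):
14  2 15  3
 4 10  0 12
 8  1  5  6
 7 11  9 13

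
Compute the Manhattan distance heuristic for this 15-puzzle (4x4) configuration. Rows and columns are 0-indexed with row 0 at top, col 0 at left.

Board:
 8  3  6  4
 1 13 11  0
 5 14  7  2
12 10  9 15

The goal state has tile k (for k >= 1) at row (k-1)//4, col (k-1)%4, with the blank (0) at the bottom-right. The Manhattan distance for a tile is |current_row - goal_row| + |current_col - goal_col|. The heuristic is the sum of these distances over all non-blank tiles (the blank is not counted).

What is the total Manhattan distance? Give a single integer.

Tile 8: (0,0)->(1,3) = 4
Tile 3: (0,1)->(0,2) = 1
Tile 6: (0,2)->(1,1) = 2
Tile 4: (0,3)->(0,3) = 0
Tile 1: (1,0)->(0,0) = 1
Tile 13: (1,1)->(3,0) = 3
Tile 11: (1,2)->(2,2) = 1
Tile 5: (2,0)->(1,0) = 1
Tile 14: (2,1)->(3,1) = 1
Tile 7: (2,2)->(1,2) = 1
Tile 2: (2,3)->(0,1) = 4
Tile 12: (3,0)->(2,3) = 4
Tile 10: (3,1)->(2,1) = 1
Tile 9: (3,2)->(2,0) = 3
Tile 15: (3,3)->(3,2) = 1
Sum: 4 + 1 + 2 + 0 + 1 + 3 + 1 + 1 + 1 + 1 + 4 + 4 + 1 + 3 + 1 = 28

Answer: 28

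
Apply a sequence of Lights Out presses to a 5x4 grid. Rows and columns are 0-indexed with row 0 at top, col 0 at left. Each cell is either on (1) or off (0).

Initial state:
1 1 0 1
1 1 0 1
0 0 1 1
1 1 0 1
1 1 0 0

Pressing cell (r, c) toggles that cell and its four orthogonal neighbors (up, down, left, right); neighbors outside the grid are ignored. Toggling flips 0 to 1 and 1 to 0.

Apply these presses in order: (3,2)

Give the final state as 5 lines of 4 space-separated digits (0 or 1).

Answer: 1 1 0 1
1 1 0 1
0 0 0 1
1 0 1 0
1 1 1 0

Derivation:
After press 1 at (3,2):
1 1 0 1
1 1 0 1
0 0 0 1
1 0 1 0
1 1 1 0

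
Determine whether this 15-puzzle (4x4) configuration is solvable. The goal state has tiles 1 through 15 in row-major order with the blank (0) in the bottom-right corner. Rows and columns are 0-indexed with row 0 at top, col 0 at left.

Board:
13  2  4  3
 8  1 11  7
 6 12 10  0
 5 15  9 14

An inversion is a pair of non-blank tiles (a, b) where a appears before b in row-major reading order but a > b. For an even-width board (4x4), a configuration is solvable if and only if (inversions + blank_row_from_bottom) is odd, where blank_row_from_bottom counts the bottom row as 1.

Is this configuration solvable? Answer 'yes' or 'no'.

Inversions: 35
Blank is in row 2 (0-indexed from top), which is row 2 counting from the bottom (bottom = 1).
35 + 2 = 37, which is odd, so the puzzle is solvable.

Answer: yes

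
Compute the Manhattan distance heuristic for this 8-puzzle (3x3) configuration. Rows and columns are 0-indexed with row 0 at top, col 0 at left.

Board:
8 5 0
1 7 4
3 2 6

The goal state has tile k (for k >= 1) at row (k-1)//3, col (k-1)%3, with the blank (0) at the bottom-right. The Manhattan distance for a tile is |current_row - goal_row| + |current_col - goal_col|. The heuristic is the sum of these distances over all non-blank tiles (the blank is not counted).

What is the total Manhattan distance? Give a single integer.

Tile 8: at (0,0), goal (2,1), distance |0-2|+|0-1| = 3
Tile 5: at (0,1), goal (1,1), distance |0-1|+|1-1| = 1
Tile 1: at (1,0), goal (0,0), distance |1-0|+|0-0| = 1
Tile 7: at (1,1), goal (2,0), distance |1-2|+|1-0| = 2
Tile 4: at (1,2), goal (1,0), distance |1-1|+|2-0| = 2
Tile 3: at (2,0), goal (0,2), distance |2-0|+|0-2| = 4
Tile 2: at (2,1), goal (0,1), distance |2-0|+|1-1| = 2
Tile 6: at (2,2), goal (1,2), distance |2-1|+|2-2| = 1
Sum: 3 + 1 + 1 + 2 + 2 + 4 + 2 + 1 = 16

Answer: 16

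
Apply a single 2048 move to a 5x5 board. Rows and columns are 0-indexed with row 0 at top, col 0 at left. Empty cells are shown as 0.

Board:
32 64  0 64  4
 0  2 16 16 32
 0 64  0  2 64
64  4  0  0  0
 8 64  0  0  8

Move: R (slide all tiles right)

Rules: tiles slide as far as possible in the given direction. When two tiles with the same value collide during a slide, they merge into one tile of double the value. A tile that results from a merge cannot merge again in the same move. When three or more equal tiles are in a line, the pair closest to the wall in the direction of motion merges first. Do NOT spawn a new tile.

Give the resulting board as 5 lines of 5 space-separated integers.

Answer:   0   0  32 128   4
  0   0   2  32  32
  0   0  64   2  64
  0   0   0  64   4
  0   0   8  64   8

Derivation:
Slide right:
row 0: [32, 64, 0, 64, 4] -> [0, 0, 32, 128, 4]
row 1: [0, 2, 16, 16, 32] -> [0, 0, 2, 32, 32]
row 2: [0, 64, 0, 2, 64] -> [0, 0, 64, 2, 64]
row 3: [64, 4, 0, 0, 0] -> [0, 0, 0, 64, 4]
row 4: [8, 64, 0, 0, 8] -> [0, 0, 8, 64, 8]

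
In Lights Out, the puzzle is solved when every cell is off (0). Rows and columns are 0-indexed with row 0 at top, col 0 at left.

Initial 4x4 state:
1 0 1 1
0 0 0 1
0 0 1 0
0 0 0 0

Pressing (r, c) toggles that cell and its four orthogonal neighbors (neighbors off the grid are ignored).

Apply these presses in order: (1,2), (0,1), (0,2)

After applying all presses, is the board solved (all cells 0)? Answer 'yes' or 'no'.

Answer: yes

Derivation:
After press 1 at (1,2):
1 0 0 1
0 1 1 0
0 0 0 0
0 0 0 0

After press 2 at (0,1):
0 1 1 1
0 0 1 0
0 0 0 0
0 0 0 0

After press 3 at (0,2):
0 0 0 0
0 0 0 0
0 0 0 0
0 0 0 0

Lights still on: 0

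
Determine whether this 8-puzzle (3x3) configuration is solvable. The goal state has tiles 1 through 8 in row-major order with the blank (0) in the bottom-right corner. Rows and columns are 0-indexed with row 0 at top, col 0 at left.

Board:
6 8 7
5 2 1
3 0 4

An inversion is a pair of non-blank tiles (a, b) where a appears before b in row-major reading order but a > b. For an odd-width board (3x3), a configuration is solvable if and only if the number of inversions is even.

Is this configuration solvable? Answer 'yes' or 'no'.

Inversions (pairs i<j in row-major order where tile[i] > tile[j] > 0): 21
21 is odd, so the puzzle is not solvable.

Answer: no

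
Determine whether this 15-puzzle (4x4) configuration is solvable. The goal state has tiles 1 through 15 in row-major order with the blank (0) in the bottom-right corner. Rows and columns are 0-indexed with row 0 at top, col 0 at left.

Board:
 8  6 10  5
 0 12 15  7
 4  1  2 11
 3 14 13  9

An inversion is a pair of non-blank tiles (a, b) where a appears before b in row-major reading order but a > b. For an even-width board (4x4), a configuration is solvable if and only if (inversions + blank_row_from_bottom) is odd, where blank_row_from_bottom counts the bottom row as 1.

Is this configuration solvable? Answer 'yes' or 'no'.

Answer: no

Derivation:
Inversions: 51
Blank is in row 1 (0-indexed from top), which is row 3 counting from the bottom (bottom = 1).
51 + 3 = 54, which is even, so the puzzle is not solvable.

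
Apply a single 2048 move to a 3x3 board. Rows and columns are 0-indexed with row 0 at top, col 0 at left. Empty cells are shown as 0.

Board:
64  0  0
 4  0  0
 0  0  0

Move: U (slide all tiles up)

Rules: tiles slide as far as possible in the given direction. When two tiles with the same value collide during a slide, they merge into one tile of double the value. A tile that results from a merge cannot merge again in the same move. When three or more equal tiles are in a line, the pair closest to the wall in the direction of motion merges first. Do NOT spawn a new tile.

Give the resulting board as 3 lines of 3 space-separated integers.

Answer: 64  0  0
 4  0  0
 0  0  0

Derivation:
Slide up:
col 0: [64, 4, 0] -> [64, 4, 0]
col 1: [0, 0, 0] -> [0, 0, 0]
col 2: [0, 0, 0] -> [0, 0, 0]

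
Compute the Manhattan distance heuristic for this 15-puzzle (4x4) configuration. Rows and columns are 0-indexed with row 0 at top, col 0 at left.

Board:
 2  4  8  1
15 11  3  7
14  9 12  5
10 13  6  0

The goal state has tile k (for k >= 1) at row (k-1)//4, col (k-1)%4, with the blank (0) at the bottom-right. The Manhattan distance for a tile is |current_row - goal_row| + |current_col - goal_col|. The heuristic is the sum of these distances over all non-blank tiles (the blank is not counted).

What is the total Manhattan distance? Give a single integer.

Answer: 30

Derivation:
Tile 2: at (0,0), goal (0,1), distance |0-0|+|0-1| = 1
Tile 4: at (0,1), goal (0,3), distance |0-0|+|1-3| = 2
Tile 8: at (0,2), goal (1,3), distance |0-1|+|2-3| = 2
Tile 1: at (0,3), goal (0,0), distance |0-0|+|3-0| = 3
Tile 15: at (1,0), goal (3,2), distance |1-3|+|0-2| = 4
Tile 11: at (1,1), goal (2,2), distance |1-2|+|1-2| = 2
Tile 3: at (1,2), goal (0,2), distance |1-0|+|2-2| = 1
Tile 7: at (1,3), goal (1,2), distance |1-1|+|3-2| = 1
Tile 14: at (2,0), goal (3,1), distance |2-3|+|0-1| = 2
Tile 9: at (2,1), goal (2,0), distance |2-2|+|1-0| = 1
Tile 12: at (2,2), goal (2,3), distance |2-2|+|2-3| = 1
Tile 5: at (2,3), goal (1,0), distance |2-1|+|3-0| = 4
Tile 10: at (3,0), goal (2,1), distance |3-2|+|0-1| = 2
Tile 13: at (3,1), goal (3,0), distance |3-3|+|1-0| = 1
Tile 6: at (3,2), goal (1,1), distance |3-1|+|2-1| = 3
Sum: 1 + 2 + 2 + 3 + 4 + 2 + 1 + 1 + 2 + 1 + 1 + 4 + 2 + 1 + 3 = 30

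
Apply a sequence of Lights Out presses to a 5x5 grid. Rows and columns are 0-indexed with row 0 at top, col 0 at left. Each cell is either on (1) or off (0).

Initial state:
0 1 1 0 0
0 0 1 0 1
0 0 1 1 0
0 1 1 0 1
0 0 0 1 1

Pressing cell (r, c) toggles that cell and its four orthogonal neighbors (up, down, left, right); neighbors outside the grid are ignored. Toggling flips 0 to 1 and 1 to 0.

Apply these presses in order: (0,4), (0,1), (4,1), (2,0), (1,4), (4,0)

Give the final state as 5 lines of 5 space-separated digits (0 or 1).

After press 1 at (0,4):
0 1 1 1 1
0 0 1 0 0
0 0 1 1 0
0 1 1 0 1
0 0 0 1 1

After press 2 at (0,1):
1 0 0 1 1
0 1 1 0 0
0 0 1 1 0
0 1 1 0 1
0 0 0 1 1

After press 3 at (4,1):
1 0 0 1 1
0 1 1 0 0
0 0 1 1 0
0 0 1 0 1
1 1 1 1 1

After press 4 at (2,0):
1 0 0 1 1
1 1 1 0 0
1 1 1 1 0
1 0 1 0 1
1 1 1 1 1

After press 5 at (1,4):
1 0 0 1 0
1 1 1 1 1
1 1 1 1 1
1 0 1 0 1
1 1 1 1 1

After press 6 at (4,0):
1 0 0 1 0
1 1 1 1 1
1 1 1 1 1
0 0 1 0 1
0 0 1 1 1

Answer: 1 0 0 1 0
1 1 1 1 1
1 1 1 1 1
0 0 1 0 1
0 0 1 1 1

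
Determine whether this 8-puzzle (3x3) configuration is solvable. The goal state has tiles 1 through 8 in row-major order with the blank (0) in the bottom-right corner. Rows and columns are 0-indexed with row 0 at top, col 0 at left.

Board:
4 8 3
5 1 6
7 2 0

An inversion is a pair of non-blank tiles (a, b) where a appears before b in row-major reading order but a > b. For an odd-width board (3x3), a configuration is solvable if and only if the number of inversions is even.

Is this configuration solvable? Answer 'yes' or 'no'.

Answer: no

Derivation:
Inversions (pairs i<j in row-major order where tile[i] > tile[j] > 0): 15
15 is odd, so the puzzle is not solvable.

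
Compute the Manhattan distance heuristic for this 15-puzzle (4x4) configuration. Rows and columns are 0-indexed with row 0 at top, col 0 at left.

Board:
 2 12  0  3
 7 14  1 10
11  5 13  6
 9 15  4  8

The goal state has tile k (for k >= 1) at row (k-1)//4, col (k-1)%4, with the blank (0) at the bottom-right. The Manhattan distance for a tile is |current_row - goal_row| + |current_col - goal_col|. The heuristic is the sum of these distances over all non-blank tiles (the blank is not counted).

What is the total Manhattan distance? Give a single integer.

Tile 2: (0,0)->(0,1) = 1
Tile 12: (0,1)->(2,3) = 4
Tile 3: (0,3)->(0,2) = 1
Tile 7: (1,0)->(1,2) = 2
Tile 14: (1,1)->(3,1) = 2
Tile 1: (1,2)->(0,0) = 3
Tile 10: (1,3)->(2,1) = 3
Tile 11: (2,0)->(2,2) = 2
Tile 5: (2,1)->(1,0) = 2
Tile 13: (2,2)->(3,0) = 3
Tile 6: (2,3)->(1,1) = 3
Tile 9: (3,0)->(2,0) = 1
Tile 15: (3,1)->(3,2) = 1
Tile 4: (3,2)->(0,3) = 4
Tile 8: (3,3)->(1,3) = 2
Sum: 1 + 4 + 1 + 2 + 2 + 3 + 3 + 2 + 2 + 3 + 3 + 1 + 1 + 4 + 2 = 34

Answer: 34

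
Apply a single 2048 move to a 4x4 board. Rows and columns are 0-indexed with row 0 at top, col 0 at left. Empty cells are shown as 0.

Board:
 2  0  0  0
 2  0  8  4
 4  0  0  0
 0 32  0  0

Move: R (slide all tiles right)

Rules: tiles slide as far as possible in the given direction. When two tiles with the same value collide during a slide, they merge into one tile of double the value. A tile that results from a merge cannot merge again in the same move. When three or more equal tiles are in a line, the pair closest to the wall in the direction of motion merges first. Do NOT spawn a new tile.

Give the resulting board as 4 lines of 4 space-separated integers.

Answer:  0  0  0  2
 0  2  8  4
 0  0  0  4
 0  0  0 32

Derivation:
Slide right:
row 0: [2, 0, 0, 0] -> [0, 0, 0, 2]
row 1: [2, 0, 8, 4] -> [0, 2, 8, 4]
row 2: [4, 0, 0, 0] -> [0, 0, 0, 4]
row 3: [0, 32, 0, 0] -> [0, 0, 0, 32]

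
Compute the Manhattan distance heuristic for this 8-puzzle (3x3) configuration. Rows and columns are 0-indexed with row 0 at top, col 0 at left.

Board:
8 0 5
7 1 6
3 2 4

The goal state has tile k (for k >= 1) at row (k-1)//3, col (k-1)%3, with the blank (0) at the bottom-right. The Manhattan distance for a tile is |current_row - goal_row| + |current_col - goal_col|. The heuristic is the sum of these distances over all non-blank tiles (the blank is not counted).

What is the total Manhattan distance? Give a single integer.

Tile 8: (0,0)->(2,1) = 3
Tile 5: (0,2)->(1,1) = 2
Tile 7: (1,0)->(2,0) = 1
Tile 1: (1,1)->(0,0) = 2
Tile 6: (1,2)->(1,2) = 0
Tile 3: (2,0)->(0,2) = 4
Tile 2: (2,1)->(0,1) = 2
Tile 4: (2,2)->(1,0) = 3
Sum: 3 + 2 + 1 + 2 + 0 + 4 + 2 + 3 = 17

Answer: 17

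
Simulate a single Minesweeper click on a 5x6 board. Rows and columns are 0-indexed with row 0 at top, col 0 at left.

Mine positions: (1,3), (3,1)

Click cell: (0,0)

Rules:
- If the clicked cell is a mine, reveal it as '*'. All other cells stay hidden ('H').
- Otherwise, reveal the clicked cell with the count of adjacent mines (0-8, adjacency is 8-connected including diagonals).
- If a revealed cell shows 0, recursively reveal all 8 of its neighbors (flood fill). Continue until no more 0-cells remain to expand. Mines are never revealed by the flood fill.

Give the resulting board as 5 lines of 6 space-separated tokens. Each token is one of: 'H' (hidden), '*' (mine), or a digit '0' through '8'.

0 0 1 H H H
0 0 1 H H H
1 1 2 H H H
H H H H H H
H H H H H H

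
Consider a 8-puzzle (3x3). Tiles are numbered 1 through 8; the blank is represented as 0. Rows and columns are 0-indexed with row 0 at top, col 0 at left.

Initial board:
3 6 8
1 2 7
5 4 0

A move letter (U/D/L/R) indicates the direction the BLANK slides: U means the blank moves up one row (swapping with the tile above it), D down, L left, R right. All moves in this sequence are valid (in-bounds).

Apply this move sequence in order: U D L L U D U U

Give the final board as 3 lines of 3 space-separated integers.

After move 1 (U):
3 6 8
1 2 0
5 4 7

After move 2 (D):
3 6 8
1 2 7
5 4 0

After move 3 (L):
3 6 8
1 2 7
5 0 4

After move 4 (L):
3 6 8
1 2 7
0 5 4

After move 5 (U):
3 6 8
0 2 7
1 5 4

After move 6 (D):
3 6 8
1 2 7
0 5 4

After move 7 (U):
3 6 8
0 2 7
1 5 4

After move 8 (U):
0 6 8
3 2 7
1 5 4

Answer: 0 6 8
3 2 7
1 5 4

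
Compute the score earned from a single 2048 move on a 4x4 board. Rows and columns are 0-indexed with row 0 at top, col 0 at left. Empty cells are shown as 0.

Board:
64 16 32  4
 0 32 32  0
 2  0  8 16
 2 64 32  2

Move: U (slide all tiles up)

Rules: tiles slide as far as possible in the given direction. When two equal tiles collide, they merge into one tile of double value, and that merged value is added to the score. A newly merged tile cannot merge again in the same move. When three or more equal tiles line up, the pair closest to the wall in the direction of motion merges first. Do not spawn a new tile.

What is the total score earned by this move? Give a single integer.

Slide up:
col 0: [64, 0, 2, 2] -> [64, 4, 0, 0]  score +4 (running 4)
col 1: [16, 32, 0, 64] -> [16, 32, 64, 0]  score +0 (running 4)
col 2: [32, 32, 8, 32] -> [64, 8, 32, 0]  score +64 (running 68)
col 3: [4, 0, 16, 2] -> [4, 16, 2, 0]  score +0 (running 68)
Board after move:
64 16 64  4
 4 32  8 16
 0 64 32  2
 0  0  0  0

Answer: 68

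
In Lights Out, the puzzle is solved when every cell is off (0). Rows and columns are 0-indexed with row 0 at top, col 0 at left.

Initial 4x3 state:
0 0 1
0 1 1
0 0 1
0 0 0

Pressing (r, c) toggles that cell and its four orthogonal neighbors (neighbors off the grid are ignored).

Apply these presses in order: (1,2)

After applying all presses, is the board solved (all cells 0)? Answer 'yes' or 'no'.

After press 1 at (1,2):
0 0 0
0 0 0
0 0 0
0 0 0

Lights still on: 0

Answer: yes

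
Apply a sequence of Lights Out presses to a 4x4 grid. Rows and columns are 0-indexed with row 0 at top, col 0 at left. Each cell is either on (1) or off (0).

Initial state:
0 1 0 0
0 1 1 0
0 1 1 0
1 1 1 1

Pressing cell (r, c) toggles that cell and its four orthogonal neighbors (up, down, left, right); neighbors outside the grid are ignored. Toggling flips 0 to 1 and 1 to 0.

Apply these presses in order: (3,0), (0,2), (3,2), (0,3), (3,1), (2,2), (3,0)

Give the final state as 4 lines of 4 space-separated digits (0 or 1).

After press 1 at (3,0):
0 1 0 0
0 1 1 0
1 1 1 0
0 0 1 1

After press 2 at (0,2):
0 0 1 1
0 1 0 0
1 1 1 0
0 0 1 1

After press 3 at (3,2):
0 0 1 1
0 1 0 0
1 1 0 0
0 1 0 0

After press 4 at (0,3):
0 0 0 0
0 1 0 1
1 1 0 0
0 1 0 0

After press 5 at (3,1):
0 0 0 0
0 1 0 1
1 0 0 0
1 0 1 0

After press 6 at (2,2):
0 0 0 0
0 1 1 1
1 1 1 1
1 0 0 0

After press 7 at (3,0):
0 0 0 0
0 1 1 1
0 1 1 1
0 1 0 0

Answer: 0 0 0 0
0 1 1 1
0 1 1 1
0 1 0 0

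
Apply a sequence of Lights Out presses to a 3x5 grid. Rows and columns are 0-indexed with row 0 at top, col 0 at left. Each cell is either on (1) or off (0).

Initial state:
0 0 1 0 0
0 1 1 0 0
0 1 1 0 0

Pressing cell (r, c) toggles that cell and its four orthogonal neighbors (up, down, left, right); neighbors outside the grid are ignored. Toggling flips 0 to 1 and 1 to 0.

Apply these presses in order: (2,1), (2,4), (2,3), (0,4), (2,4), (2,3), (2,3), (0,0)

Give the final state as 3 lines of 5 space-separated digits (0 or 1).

Answer: 1 1 1 1 1
1 0 1 1 1
1 0 1 1 1

Derivation:
After press 1 at (2,1):
0 0 1 0 0
0 0 1 0 0
1 0 0 0 0

After press 2 at (2,4):
0 0 1 0 0
0 0 1 0 1
1 0 0 1 1

After press 3 at (2,3):
0 0 1 0 0
0 0 1 1 1
1 0 1 0 0

After press 4 at (0,4):
0 0 1 1 1
0 0 1 1 0
1 0 1 0 0

After press 5 at (2,4):
0 0 1 1 1
0 0 1 1 1
1 0 1 1 1

After press 6 at (2,3):
0 0 1 1 1
0 0 1 0 1
1 0 0 0 0

After press 7 at (2,3):
0 0 1 1 1
0 0 1 1 1
1 0 1 1 1

After press 8 at (0,0):
1 1 1 1 1
1 0 1 1 1
1 0 1 1 1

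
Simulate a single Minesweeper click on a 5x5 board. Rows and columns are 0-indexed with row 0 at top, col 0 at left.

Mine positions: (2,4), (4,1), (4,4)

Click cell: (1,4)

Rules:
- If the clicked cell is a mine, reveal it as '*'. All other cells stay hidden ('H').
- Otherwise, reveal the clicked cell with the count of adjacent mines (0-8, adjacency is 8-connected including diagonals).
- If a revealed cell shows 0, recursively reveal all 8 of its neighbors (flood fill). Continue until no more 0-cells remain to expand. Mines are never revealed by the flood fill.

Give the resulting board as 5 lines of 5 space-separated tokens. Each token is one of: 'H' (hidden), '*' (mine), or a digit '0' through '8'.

H H H H H
H H H H 1
H H H H H
H H H H H
H H H H H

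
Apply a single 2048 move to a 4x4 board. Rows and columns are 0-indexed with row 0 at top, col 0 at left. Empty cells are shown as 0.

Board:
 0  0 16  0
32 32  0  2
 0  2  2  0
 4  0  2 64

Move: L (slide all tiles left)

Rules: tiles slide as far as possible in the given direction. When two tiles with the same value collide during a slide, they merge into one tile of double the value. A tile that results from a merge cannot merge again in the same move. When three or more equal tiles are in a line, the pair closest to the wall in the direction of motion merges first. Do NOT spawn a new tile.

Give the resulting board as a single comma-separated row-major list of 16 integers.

Slide left:
row 0: [0, 0, 16, 0] -> [16, 0, 0, 0]
row 1: [32, 32, 0, 2] -> [64, 2, 0, 0]
row 2: [0, 2, 2, 0] -> [4, 0, 0, 0]
row 3: [4, 0, 2, 64] -> [4, 2, 64, 0]

Answer: 16, 0, 0, 0, 64, 2, 0, 0, 4, 0, 0, 0, 4, 2, 64, 0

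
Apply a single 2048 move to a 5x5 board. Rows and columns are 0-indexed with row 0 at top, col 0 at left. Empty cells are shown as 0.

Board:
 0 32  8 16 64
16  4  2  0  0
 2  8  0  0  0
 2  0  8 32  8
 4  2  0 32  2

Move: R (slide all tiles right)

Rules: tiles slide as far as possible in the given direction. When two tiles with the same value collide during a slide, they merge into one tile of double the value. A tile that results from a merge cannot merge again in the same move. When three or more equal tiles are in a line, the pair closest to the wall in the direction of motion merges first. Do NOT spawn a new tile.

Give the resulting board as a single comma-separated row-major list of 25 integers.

Answer: 0, 32, 8, 16, 64, 0, 0, 16, 4, 2, 0, 0, 0, 2, 8, 0, 2, 8, 32, 8, 0, 4, 2, 32, 2

Derivation:
Slide right:
row 0: [0, 32, 8, 16, 64] -> [0, 32, 8, 16, 64]
row 1: [16, 4, 2, 0, 0] -> [0, 0, 16, 4, 2]
row 2: [2, 8, 0, 0, 0] -> [0, 0, 0, 2, 8]
row 3: [2, 0, 8, 32, 8] -> [0, 2, 8, 32, 8]
row 4: [4, 2, 0, 32, 2] -> [0, 4, 2, 32, 2]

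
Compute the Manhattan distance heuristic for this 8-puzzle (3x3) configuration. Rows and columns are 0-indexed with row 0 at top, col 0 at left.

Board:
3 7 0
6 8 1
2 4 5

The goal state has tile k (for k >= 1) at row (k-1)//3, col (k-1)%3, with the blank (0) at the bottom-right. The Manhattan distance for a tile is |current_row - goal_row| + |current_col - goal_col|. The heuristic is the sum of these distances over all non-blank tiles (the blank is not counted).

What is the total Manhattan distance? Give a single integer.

Answer: 18

Derivation:
Tile 3: at (0,0), goal (0,2), distance |0-0|+|0-2| = 2
Tile 7: at (0,1), goal (2,0), distance |0-2|+|1-0| = 3
Tile 6: at (1,0), goal (1,2), distance |1-1|+|0-2| = 2
Tile 8: at (1,1), goal (2,1), distance |1-2|+|1-1| = 1
Tile 1: at (1,2), goal (0,0), distance |1-0|+|2-0| = 3
Tile 2: at (2,0), goal (0,1), distance |2-0|+|0-1| = 3
Tile 4: at (2,1), goal (1,0), distance |2-1|+|1-0| = 2
Tile 5: at (2,2), goal (1,1), distance |2-1|+|2-1| = 2
Sum: 2 + 3 + 2 + 1 + 3 + 3 + 2 + 2 = 18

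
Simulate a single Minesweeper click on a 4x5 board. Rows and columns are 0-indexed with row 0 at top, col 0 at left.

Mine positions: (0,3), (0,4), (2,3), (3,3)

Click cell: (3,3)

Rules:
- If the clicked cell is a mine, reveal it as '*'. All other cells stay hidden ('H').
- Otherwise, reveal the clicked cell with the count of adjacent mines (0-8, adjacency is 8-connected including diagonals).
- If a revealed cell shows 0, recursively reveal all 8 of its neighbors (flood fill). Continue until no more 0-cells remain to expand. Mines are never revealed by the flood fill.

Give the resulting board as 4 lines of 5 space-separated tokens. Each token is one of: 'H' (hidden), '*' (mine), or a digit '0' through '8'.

H H H H H
H H H H H
H H H H H
H H H * H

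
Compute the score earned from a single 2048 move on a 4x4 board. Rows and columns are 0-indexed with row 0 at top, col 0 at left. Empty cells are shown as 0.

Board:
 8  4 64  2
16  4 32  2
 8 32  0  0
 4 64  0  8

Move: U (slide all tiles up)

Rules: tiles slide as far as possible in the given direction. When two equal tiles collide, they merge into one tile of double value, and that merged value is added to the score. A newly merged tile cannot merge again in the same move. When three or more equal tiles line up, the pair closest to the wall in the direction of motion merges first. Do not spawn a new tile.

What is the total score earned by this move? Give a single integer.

Answer: 12

Derivation:
Slide up:
col 0: [8, 16, 8, 4] -> [8, 16, 8, 4]  score +0 (running 0)
col 1: [4, 4, 32, 64] -> [8, 32, 64, 0]  score +8 (running 8)
col 2: [64, 32, 0, 0] -> [64, 32, 0, 0]  score +0 (running 8)
col 3: [2, 2, 0, 8] -> [4, 8, 0, 0]  score +4 (running 12)
Board after move:
 8  8 64  4
16 32 32  8
 8 64  0  0
 4  0  0  0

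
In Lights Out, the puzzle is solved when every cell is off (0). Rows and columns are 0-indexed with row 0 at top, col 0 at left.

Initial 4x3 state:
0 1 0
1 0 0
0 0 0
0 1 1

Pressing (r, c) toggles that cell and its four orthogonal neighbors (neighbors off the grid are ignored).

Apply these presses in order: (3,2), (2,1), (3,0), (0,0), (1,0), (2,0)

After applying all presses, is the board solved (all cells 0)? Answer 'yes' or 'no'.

Answer: yes

Derivation:
After press 1 at (3,2):
0 1 0
1 0 0
0 0 1
0 0 0

After press 2 at (2,1):
0 1 0
1 1 0
1 1 0
0 1 0

After press 3 at (3,0):
0 1 0
1 1 0
0 1 0
1 0 0

After press 4 at (0,0):
1 0 0
0 1 0
0 1 0
1 0 0

After press 5 at (1,0):
0 0 0
1 0 0
1 1 0
1 0 0

After press 6 at (2,0):
0 0 0
0 0 0
0 0 0
0 0 0

Lights still on: 0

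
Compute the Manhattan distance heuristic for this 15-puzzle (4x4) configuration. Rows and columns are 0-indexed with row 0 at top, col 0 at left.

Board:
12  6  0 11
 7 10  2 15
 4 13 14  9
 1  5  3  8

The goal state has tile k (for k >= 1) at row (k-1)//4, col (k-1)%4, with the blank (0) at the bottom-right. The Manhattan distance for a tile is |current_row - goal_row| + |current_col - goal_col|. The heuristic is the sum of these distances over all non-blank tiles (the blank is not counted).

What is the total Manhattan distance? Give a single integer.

Tile 12: at (0,0), goal (2,3), distance |0-2|+|0-3| = 5
Tile 6: at (0,1), goal (1,1), distance |0-1|+|1-1| = 1
Tile 11: at (0,3), goal (2,2), distance |0-2|+|3-2| = 3
Tile 7: at (1,0), goal (1,2), distance |1-1|+|0-2| = 2
Tile 10: at (1,1), goal (2,1), distance |1-2|+|1-1| = 1
Tile 2: at (1,2), goal (0,1), distance |1-0|+|2-1| = 2
Tile 15: at (1,3), goal (3,2), distance |1-3|+|3-2| = 3
Tile 4: at (2,0), goal (0,3), distance |2-0|+|0-3| = 5
Tile 13: at (2,1), goal (3,0), distance |2-3|+|1-0| = 2
Tile 14: at (2,2), goal (3,1), distance |2-3|+|2-1| = 2
Tile 9: at (2,3), goal (2,0), distance |2-2|+|3-0| = 3
Tile 1: at (3,0), goal (0,0), distance |3-0|+|0-0| = 3
Tile 5: at (3,1), goal (1,0), distance |3-1|+|1-0| = 3
Tile 3: at (3,2), goal (0,2), distance |3-0|+|2-2| = 3
Tile 8: at (3,3), goal (1,3), distance |3-1|+|3-3| = 2
Sum: 5 + 1 + 3 + 2 + 1 + 2 + 3 + 5 + 2 + 2 + 3 + 3 + 3 + 3 + 2 = 40

Answer: 40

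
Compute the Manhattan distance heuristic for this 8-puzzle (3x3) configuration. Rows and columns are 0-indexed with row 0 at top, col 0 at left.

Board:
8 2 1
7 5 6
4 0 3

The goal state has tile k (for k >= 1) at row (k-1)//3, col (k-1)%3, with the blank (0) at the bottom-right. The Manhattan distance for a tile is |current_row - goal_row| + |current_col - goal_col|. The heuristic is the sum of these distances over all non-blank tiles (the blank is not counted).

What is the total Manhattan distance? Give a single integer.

Tile 8: at (0,0), goal (2,1), distance |0-2|+|0-1| = 3
Tile 2: at (0,1), goal (0,1), distance |0-0|+|1-1| = 0
Tile 1: at (0,2), goal (0,0), distance |0-0|+|2-0| = 2
Tile 7: at (1,0), goal (2,0), distance |1-2|+|0-0| = 1
Tile 5: at (1,1), goal (1,1), distance |1-1|+|1-1| = 0
Tile 6: at (1,2), goal (1,2), distance |1-1|+|2-2| = 0
Tile 4: at (2,0), goal (1,0), distance |2-1|+|0-0| = 1
Tile 3: at (2,2), goal (0,2), distance |2-0|+|2-2| = 2
Sum: 3 + 0 + 2 + 1 + 0 + 0 + 1 + 2 = 9

Answer: 9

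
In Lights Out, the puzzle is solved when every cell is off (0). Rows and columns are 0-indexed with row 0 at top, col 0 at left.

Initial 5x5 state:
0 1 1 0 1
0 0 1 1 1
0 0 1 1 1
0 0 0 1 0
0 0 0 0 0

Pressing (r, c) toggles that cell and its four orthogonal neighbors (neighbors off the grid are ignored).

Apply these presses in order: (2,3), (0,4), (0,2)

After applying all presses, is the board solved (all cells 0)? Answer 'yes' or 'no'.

After press 1 at (2,3):
0 1 1 0 1
0 0 1 0 1
0 0 0 0 0
0 0 0 0 0
0 0 0 0 0

After press 2 at (0,4):
0 1 1 1 0
0 0 1 0 0
0 0 0 0 0
0 0 0 0 0
0 0 0 0 0

After press 3 at (0,2):
0 0 0 0 0
0 0 0 0 0
0 0 0 0 0
0 0 0 0 0
0 0 0 0 0

Lights still on: 0

Answer: yes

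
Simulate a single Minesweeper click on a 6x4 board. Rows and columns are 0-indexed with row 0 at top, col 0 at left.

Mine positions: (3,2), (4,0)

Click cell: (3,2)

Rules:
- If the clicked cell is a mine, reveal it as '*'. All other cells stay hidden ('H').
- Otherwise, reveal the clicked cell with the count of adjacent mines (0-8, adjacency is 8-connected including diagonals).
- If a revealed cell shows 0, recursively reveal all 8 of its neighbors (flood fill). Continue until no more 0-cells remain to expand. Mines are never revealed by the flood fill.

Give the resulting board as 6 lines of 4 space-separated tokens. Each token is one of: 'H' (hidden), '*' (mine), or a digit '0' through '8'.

H H H H
H H H H
H H H H
H H * H
H H H H
H H H H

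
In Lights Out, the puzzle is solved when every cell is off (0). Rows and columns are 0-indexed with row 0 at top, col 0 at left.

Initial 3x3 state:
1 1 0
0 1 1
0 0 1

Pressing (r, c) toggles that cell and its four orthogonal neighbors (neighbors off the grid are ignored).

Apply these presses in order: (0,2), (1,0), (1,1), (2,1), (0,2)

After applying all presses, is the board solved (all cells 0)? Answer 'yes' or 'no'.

Answer: yes

Derivation:
After press 1 at (0,2):
1 0 1
0 1 0
0 0 1

After press 2 at (1,0):
0 0 1
1 0 0
1 0 1

After press 3 at (1,1):
0 1 1
0 1 1
1 1 1

After press 4 at (2,1):
0 1 1
0 0 1
0 0 0

After press 5 at (0,2):
0 0 0
0 0 0
0 0 0

Lights still on: 0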